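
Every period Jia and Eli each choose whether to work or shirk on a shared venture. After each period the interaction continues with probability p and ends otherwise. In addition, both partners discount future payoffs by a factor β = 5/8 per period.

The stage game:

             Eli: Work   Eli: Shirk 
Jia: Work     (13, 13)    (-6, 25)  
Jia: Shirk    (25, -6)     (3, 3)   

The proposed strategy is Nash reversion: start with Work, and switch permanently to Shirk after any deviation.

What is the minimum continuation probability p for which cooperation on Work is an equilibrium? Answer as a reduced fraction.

48/55

With continuation probability p and discount β, the effective per-period discount factor is βp.
Grim-trigger IC: βp ≥ (25−13)/(25−3) = 6/11.
So p ≥ (6/11)/(5/8) = 48/55.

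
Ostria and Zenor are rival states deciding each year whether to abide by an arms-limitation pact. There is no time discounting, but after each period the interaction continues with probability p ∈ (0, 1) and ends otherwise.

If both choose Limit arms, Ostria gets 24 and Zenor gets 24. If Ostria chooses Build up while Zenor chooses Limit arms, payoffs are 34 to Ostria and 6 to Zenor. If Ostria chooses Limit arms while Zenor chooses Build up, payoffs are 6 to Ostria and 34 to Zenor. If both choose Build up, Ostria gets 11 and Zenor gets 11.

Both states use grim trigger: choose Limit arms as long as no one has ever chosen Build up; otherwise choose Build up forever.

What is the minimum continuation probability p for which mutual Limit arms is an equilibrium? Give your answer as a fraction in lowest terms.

10/23

Expected cooperation value is 24 + p·24 + p²·24 + … = 24/(1−p); deviation gives 34 + p·11/(1−p).
24 ≥ 34(1−p) + 11p ⇒ 23p ≥ 10 ⇒ p ≥ 10/23.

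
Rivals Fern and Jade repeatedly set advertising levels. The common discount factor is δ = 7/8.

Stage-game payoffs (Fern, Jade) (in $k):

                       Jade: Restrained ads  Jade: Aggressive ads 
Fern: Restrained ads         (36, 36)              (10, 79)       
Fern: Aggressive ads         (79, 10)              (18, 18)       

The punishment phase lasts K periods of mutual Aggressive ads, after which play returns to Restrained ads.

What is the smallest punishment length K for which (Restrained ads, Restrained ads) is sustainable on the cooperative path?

IC: δ(1−δ^K)/(1−δ) ≥ (79−36)/(36−18) = 43/18.
With δ = 7/8: need 1 − δ^K ≥ 43/18·(1−7/8)/(7/8), i.e. δ^K ≤ 0.6587.
Since (7/8)^3 = 0.6699 and (7/8)^4 = 0.5862, the smallest such K is 4.

4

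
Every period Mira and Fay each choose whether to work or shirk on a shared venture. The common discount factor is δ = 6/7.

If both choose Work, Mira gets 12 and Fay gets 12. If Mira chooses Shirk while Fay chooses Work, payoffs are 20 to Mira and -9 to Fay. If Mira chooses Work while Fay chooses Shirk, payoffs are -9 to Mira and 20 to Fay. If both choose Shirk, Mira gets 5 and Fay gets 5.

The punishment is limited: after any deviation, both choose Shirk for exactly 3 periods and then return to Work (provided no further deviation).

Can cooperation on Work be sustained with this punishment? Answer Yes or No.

IC: δ+…+δ^3 ≥ (20−12)/(12−5) = 8/7.
At δ = 6/7: partial sum = 2.2216 ≥ 1.1429. Cooperation sustainable.

Yes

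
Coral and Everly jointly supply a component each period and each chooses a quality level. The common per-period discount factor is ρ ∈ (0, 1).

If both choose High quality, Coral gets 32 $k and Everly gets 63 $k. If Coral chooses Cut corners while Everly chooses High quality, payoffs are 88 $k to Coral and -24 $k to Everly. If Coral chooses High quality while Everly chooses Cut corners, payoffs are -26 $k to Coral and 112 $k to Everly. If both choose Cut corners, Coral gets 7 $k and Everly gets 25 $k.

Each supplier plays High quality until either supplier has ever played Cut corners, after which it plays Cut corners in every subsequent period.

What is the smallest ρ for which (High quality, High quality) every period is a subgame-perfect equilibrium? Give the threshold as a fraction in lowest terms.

56/81

For Coral: deviation gain 88−32 = 56, per-period punishment loss 32−7 = 25. IC gives ρ ≥ 56/81.
For Everly: gain 49, loss 38 per period, so ρ ≥ 49/87.
The tighter constraint is Coral's, so cooperation needs ρ ≥ 56/81.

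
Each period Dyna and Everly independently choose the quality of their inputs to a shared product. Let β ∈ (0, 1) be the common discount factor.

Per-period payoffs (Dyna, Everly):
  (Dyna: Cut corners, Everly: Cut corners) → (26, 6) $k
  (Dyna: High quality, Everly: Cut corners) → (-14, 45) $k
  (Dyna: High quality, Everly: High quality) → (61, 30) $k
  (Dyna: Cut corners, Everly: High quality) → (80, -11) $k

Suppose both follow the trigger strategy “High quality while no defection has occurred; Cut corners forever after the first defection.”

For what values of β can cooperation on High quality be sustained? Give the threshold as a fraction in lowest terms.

Dyna: cooperation gives 61 each period; deviation gives 80 once then 26 forever.
  61/(1−β) ≥ 80 + 26β/(1−β) ⇒ β ≥ 19/54.
Everly: cooperation gives 30 each period; deviation gives 45 once then 6 forever.
  β ≥ 15/39 = 5/13.
Both must hold, so the binding constraint is Everly's: β ≥ 5/13.

5/13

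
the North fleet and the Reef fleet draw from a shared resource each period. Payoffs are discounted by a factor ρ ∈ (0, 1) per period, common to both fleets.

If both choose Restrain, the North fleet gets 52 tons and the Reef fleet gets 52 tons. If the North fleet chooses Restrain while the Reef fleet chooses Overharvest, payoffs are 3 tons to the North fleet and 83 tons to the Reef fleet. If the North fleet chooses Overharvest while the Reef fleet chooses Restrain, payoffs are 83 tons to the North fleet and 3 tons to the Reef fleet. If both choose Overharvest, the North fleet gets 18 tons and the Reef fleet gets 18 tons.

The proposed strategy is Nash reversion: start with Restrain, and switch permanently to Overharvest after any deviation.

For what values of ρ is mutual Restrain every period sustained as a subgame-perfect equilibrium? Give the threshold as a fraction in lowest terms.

31/65

Under grim trigger the critical discount factor is (T−C)/(T−P) with T = 83, C = 52, P = 18.
ρ* = (83−52)/(83−18) = 31/65.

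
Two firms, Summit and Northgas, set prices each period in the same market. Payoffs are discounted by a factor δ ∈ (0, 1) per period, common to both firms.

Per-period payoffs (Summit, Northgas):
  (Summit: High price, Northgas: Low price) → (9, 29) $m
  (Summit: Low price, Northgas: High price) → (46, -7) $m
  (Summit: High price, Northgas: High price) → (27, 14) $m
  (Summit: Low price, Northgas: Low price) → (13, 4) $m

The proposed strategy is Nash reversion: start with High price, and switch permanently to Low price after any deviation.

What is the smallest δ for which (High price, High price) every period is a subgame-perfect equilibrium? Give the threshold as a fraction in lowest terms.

3/5

For Summit: deviation gain 46−27 = 19, per-period punishment loss 27−13 = 14. IC gives δ ≥ 19/33.
For Northgas: gain 15, loss 10 per period, so δ ≥ 15/25 = 3/5.
The tighter constraint is Northgas's, so cooperation needs δ ≥ 3/5.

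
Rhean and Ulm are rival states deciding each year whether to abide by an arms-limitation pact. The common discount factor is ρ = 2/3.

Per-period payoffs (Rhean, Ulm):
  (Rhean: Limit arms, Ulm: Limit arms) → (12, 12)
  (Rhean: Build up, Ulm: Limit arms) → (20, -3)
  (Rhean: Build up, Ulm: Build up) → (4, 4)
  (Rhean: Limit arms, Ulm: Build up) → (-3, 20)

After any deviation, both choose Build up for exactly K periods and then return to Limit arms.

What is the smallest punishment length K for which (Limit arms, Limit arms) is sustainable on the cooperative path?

2

No profitable deviation requires (12−4)(ρ+…+ρ^K) ≥ 20−12, i.e. ρ+…+ρ^K ≥ 1 ≈ 1.0000.
With ρ = 2/3, the partial sums are K=1: 0.6667, K=2: 1.1111.
K = 2 is the first length at which the sum reaches 1.0000.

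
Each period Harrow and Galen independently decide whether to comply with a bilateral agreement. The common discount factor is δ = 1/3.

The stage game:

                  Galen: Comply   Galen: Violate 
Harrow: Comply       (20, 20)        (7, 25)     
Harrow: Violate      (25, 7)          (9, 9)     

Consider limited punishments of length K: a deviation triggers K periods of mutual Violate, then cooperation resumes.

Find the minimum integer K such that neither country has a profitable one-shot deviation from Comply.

3

IC: δ(1−δ^K)/(1−δ) ≥ (25−20)/(20−9) = 5/11.
With δ = 1/3: need 1 − δ^K ≥ 5/11·(1−1/3)/(1/3), i.e. δ^K ≤ 0.0909.
Since (1/3)^2 = 0.1111 and (1/3)^3 = 0.0370, the smallest such K is 3.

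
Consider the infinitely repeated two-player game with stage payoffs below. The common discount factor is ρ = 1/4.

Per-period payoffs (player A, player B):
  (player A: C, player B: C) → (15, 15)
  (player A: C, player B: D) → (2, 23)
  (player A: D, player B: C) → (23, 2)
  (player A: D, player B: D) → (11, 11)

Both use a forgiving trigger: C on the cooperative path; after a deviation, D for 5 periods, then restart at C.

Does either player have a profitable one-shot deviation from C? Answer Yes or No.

Yes

Comparing payoff streams over the 6 periods until play realigns: cooperate → 15(1+ρ+…+ρ^5); deviate → 23 + 11(ρ+…+ρ^5).
Cooperation is sustained iff (15−11)(ρ+…+ρ^5) ≥ 23−15.
ρ+…+ρ^5 = 1/4·(1−(1/4)^5)/(1−1/4) = 0.3330, and (23−15)/(15−11) = 2.0000.
0.3330 < 2.0000, so cooperation is not sustainable.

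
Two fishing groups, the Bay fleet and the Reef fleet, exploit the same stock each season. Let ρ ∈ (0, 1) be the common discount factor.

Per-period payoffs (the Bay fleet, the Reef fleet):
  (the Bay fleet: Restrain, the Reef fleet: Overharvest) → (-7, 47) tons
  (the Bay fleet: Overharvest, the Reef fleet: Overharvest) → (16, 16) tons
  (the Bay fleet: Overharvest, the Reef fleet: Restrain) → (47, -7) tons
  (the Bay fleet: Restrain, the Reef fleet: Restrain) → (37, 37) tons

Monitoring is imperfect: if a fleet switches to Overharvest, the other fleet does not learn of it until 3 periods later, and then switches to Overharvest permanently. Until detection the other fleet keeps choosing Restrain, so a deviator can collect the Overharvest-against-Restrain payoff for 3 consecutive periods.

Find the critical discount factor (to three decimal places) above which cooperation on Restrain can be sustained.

0.686

A deviator earns 47 for 3 periods, then 16 forever; cooperating earns 37 forever. Multiplying the IC by (1−ρ):
37 ≥ 47(1−ρ^3) + 16ρ^3, so 31·ρ^3 ≥ 10 and ρ^3 ≥ 10/31.
ρ ≥ (10/31)^(1/3) ≈ 0.686.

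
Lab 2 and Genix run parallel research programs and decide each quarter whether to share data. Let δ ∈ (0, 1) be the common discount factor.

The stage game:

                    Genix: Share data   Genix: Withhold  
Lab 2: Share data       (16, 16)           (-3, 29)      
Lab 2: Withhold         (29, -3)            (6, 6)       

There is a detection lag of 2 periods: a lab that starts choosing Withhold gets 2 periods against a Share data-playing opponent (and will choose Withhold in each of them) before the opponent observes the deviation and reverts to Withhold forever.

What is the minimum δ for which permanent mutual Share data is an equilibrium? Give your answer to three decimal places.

0.752

A deviator earns 29 for 2 periods, then 6 forever; cooperating earns 16 forever. Multiplying the IC by (1−δ):
16 ≥ 29(1−δ^2) + 6δ^2, so 23·δ^2 ≥ 13 and δ^2 ≥ 13/23.
δ ≥ (13/23)^(1/2) ≈ 0.752.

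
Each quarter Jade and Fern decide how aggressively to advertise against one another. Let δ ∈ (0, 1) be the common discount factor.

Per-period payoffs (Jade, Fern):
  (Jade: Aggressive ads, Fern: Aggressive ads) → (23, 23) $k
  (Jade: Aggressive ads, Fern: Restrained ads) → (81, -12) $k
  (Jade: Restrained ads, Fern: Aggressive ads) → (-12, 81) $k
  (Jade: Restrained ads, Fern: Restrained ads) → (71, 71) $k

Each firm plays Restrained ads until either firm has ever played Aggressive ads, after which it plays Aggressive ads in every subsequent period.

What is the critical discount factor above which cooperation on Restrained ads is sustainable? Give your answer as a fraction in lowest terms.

5/29

Under grim trigger the critical discount factor is (T−C)/(T−P) with T = 81, C = 71, P = 23.
δ* = (81−71)/(81−23) = 10/58 = 5/29.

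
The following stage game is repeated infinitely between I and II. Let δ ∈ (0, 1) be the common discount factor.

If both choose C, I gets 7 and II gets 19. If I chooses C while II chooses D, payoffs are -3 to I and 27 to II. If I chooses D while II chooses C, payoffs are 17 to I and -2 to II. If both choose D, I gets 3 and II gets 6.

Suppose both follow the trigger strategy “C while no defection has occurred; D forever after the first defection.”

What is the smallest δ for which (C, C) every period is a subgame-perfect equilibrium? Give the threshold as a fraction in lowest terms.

I's threshold: (17−7)/(17−3) = 5/7.
II's threshold: (27−19)/(27−6) = 8/21.
5/7 > 8/21, so I binds and δ* = 5/7.

5/7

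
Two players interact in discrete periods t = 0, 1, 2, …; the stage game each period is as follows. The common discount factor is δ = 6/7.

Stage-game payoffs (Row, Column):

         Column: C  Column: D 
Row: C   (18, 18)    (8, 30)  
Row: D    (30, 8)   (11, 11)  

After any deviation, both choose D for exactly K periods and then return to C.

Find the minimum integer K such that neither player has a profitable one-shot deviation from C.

IC: δ(1−δ^K)/(1−δ) ≥ (30−18)/(18−11) = 12/7.
With δ = 6/7: need 1 − δ^K ≥ 12/7·(1−6/7)/(6/7), i.e. δ^K ≤ 0.7143.
Since (6/7)^2 = 0.7347 and (6/7)^3 = 0.6297, the smallest such K is 3.

3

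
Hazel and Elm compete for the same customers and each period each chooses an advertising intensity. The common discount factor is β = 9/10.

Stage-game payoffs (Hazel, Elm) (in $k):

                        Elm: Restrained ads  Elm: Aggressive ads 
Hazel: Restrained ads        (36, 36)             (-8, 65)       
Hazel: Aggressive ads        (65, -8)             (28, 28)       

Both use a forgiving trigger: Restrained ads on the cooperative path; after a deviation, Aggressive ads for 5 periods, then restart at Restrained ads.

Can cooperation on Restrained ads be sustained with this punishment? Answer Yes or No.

Yes

IC: β+…+β^5 ≥ (65−36)/(36−28) = 29/8.
At β = 9/10: partial sum = 3.6856 ≥ 3.6250. Cooperation sustainable.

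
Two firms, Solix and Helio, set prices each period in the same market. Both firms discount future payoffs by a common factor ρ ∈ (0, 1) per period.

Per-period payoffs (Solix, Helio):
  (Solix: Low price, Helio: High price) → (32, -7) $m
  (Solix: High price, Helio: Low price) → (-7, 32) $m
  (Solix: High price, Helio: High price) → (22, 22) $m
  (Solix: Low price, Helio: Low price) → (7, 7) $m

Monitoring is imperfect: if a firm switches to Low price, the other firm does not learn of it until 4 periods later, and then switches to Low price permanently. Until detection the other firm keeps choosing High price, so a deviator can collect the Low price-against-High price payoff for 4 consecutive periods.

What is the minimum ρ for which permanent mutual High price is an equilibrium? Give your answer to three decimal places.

Deviating for the 4 undetected periods gains 32−22 = 10 per period over cooperation, then loses 22−7 = 15 per period forever once punishment starts.
Gain: 10(1 + ρ + … + ρ^3); loss: 15·ρ^4/(1−ρ).
No profitable deviation ⇔ 10(1−ρ^4) ≤ 15·ρ^4, i.e. ρ^4 ≥ 10/(10+15) = 2/5.
Hence ρ ≥ (2/5)^(1/4) ≈ 0.795.

0.795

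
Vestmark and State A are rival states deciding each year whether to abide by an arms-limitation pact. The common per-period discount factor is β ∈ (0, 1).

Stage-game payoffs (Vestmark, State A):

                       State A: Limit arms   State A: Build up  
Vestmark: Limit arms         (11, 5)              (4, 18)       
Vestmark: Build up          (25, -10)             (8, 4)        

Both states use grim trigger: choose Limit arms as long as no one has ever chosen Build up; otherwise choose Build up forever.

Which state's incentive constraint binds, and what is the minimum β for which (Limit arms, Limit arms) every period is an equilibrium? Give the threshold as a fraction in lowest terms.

State A; β ≥ 13/14

For Vestmark: deviation gain 25−11 = 14, per-period punishment loss 11−8 = 3. IC gives β ≥ 14/17.
For State A: gain 13, loss 1 per period, so β ≥ 13/14.
The tighter constraint is State A's, so cooperation needs β ≥ 13/14.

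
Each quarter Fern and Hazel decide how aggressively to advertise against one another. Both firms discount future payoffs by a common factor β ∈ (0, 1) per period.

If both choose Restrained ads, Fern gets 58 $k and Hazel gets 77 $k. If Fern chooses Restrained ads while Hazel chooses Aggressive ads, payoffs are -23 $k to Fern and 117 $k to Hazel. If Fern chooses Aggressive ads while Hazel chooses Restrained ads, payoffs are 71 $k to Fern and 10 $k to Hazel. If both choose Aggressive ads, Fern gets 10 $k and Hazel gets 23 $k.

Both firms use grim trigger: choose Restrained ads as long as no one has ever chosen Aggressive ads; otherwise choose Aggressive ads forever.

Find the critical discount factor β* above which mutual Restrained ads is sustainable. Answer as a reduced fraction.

For Fern: deviation gain 71−58 = 13, per-period punishment loss 58−10 = 48. IC gives β ≥ 13/61.
For Hazel: gain 40, loss 54 per period, so β ≥ 40/94 = 20/47.
The tighter constraint is Hazel's, so cooperation needs β ≥ 20/47.

20/47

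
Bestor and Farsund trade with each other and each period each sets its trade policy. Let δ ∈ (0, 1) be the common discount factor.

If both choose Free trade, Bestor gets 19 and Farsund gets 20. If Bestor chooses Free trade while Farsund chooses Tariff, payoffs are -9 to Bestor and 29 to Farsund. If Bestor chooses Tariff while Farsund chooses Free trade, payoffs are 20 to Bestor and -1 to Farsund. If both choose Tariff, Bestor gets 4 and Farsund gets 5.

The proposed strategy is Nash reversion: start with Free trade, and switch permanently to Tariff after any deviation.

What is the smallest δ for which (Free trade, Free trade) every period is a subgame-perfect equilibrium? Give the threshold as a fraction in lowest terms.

3/8

Bestor: cooperation gives 19 each period; deviation gives 20 once then 4 forever.
  19/(1−δ) ≥ 20 + 4δ/(1−δ) ⇒ δ ≥ 1/16.
Farsund: cooperation gives 20 each period; deviation gives 29 once then 5 forever.
  δ ≥ 9/24 = 3/8.
Both must hold, so the binding constraint is Farsund's: δ ≥ 3/8.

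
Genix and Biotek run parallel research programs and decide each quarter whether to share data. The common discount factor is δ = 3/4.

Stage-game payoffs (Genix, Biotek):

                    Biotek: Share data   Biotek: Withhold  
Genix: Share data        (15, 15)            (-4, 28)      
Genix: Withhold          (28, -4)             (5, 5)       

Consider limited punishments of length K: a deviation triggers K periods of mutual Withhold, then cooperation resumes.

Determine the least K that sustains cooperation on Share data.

2

Need Σ_{k=1}^{K} δ^k ≥ (28−15)/(15−5) = 1.3000 at δ = 3/4.
At K = 1 the sum is 0.7500 < 1.3000; at K = 2 it is 1.3125 ≥ 1.3000.
So the minimum punishment length is K = 2.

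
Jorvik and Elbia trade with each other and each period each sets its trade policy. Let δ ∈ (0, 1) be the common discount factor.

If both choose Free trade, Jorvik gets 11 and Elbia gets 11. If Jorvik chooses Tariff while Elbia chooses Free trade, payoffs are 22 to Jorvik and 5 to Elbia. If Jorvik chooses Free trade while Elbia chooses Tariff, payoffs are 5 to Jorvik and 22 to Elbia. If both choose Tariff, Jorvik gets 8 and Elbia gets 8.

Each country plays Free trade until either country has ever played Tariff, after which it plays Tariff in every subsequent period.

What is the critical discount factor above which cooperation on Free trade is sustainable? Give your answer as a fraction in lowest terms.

11/14

Cooperation forever yields 11 each period: 11/(1−δ).
Deviating yields 22 once, then 8 forever: 22 + 8δ/(1−δ).
No profitable deviation requires 11/(1−δ) ≥ 22 + 8δ/(1−δ).
Multiplying by (1−δ): 11 ≥ 22(1−δ) + 8δ = 22 − 14δ.
So 14δ ≥ 11, i.e. δ ≥ 11/14.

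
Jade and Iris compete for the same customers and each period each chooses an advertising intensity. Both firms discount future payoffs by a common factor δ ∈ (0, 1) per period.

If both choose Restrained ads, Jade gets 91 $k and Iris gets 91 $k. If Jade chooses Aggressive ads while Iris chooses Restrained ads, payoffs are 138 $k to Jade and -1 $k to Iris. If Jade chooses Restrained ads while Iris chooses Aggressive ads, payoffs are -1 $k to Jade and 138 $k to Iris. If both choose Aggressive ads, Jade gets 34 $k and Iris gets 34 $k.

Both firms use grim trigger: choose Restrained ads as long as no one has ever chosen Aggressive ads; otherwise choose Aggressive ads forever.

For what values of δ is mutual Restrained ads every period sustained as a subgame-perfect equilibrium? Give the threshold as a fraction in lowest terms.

47/104

91/(1−δ) ≥ 138 + 34δ/(1−δ)
91 ≥ 138 − 104δ
δ ≥ 47/104.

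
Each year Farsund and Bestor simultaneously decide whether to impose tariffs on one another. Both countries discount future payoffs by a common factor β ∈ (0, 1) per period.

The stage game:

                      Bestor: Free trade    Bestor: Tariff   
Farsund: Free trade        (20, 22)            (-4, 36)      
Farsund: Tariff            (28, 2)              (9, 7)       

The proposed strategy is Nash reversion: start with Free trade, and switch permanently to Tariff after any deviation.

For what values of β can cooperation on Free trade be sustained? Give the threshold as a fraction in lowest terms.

For Farsund: deviation gain 28−20 = 8, per-period punishment loss 20−9 = 11. IC gives β ≥ 8/19.
For Bestor: gain 14, loss 15 per period, so β ≥ 14/29.
The tighter constraint is Bestor's, so cooperation needs β ≥ 14/29.

14/29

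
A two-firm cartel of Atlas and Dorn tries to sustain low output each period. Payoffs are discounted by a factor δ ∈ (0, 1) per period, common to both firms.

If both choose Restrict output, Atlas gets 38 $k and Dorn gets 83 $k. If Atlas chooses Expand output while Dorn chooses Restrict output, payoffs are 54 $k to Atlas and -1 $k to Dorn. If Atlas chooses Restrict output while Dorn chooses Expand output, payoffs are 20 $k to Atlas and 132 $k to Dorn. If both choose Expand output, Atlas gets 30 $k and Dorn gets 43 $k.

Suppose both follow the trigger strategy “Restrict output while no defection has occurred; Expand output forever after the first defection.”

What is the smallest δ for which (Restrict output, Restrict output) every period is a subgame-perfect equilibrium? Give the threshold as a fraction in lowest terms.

2/3

Atlas: cooperation gives 38 each period; deviation gives 54 once then 30 forever.
  38/(1−δ) ≥ 54 + 30δ/(1−δ) ⇒ δ ≥ 16/24 = 2/3.
Dorn: cooperation gives 83 each period; deviation gives 132 once then 43 forever.
  δ ≥ 49/89.
Both must hold, so the binding constraint is Atlas's: δ ≥ 2/3.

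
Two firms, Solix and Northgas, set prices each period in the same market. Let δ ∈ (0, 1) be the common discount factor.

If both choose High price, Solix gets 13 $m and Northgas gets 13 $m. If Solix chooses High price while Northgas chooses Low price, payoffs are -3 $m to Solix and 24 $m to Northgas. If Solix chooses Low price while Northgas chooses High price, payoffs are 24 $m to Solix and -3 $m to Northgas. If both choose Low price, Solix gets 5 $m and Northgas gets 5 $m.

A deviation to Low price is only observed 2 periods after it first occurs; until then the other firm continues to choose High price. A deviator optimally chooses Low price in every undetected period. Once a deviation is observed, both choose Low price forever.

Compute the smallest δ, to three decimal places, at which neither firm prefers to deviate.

A deviator earns 24 for 2 periods, then 5 forever; cooperating earns 13 forever. Multiplying the IC by (1−δ):
13 ≥ 24(1−δ^2) + 5δ^2, so 19·δ^2 ≥ 11 and δ^2 ≥ 11/19.
δ ≥ (11/19)^(1/2) ≈ 0.761.

0.761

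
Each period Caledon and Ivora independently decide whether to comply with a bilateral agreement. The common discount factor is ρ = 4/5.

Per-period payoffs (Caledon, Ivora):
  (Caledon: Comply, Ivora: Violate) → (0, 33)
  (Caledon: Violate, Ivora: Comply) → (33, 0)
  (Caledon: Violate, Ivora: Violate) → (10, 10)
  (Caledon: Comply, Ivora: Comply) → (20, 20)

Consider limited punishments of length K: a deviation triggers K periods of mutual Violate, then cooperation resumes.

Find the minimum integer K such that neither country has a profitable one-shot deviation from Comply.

2

Need Σ_{k=1}^{K} ρ^k ≥ (33−20)/(20−10) = 1.3000 at ρ = 4/5.
At K = 1 the sum is 0.8000 < 1.3000; at K = 2 it is 1.4400 ≥ 1.3000.
So the minimum punishment length is K = 2.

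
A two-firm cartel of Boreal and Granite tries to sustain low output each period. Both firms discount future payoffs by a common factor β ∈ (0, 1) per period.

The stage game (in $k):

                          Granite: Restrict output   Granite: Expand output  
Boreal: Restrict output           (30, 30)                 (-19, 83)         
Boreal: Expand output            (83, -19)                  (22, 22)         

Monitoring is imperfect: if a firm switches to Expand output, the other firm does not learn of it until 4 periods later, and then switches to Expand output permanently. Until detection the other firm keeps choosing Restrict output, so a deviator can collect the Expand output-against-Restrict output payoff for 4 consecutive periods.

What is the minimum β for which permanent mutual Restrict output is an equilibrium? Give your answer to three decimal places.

0.965

A deviator earns 83 for 4 periods, then 22 forever; cooperating earns 30 forever. Multiplying the IC by (1−β):
30 ≥ 83(1−β^4) + 22β^4, so 61·β^4 ≥ 53 and β^4 ≥ 53/61.
β ≥ (53/61)^(1/4) ≈ 0.965.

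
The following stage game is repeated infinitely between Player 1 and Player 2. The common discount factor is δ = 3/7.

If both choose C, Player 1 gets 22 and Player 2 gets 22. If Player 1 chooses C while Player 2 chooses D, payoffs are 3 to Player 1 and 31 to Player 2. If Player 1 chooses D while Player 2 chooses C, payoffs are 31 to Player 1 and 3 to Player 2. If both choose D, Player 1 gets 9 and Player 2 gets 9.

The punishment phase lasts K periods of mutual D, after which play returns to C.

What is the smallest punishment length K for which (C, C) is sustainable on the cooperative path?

No profitable deviation requires (22−9)(δ+…+δ^K) ≥ 31−22, i.e. δ+…+δ^K ≥ 9/13 ≈ 0.6923.
With δ = 3/7, the partial sums are K=1: 0.4286, K=2: 0.6122, K=3: 0.6910, K=4: 0.7247.
K = 4 is the first length at which the sum reaches 0.6923.

4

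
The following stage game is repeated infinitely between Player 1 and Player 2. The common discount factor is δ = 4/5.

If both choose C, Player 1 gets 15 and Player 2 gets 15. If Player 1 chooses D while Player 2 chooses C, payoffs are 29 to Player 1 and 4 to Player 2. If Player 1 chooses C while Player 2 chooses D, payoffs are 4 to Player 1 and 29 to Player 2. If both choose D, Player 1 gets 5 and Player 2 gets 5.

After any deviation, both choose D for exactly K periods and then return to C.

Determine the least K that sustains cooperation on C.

2

IC: δ(1−δ^K)/(1−δ) ≥ (29−15)/(15−5) = 7/5.
With δ = 4/5: need 1 − δ^K ≥ 7/5·(1−4/5)/(4/5), i.e. δ^K ≤ 0.6500.
Since (4/5)^1 = 0.8000 and (4/5)^2 = 0.6400, the smallest such K is 2.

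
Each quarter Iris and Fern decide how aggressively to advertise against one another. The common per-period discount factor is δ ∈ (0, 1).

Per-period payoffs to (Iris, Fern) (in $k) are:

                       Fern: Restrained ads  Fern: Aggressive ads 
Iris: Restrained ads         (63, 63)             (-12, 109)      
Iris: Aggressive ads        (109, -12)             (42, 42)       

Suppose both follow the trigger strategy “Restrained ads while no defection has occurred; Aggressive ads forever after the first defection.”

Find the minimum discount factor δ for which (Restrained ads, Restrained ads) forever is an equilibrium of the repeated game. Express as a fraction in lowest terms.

Under grim trigger the critical discount factor is (T−C)/(T−P) with T = 109, C = 63, P = 42.
δ* = (109−63)/(109−42) = 46/67.

46/67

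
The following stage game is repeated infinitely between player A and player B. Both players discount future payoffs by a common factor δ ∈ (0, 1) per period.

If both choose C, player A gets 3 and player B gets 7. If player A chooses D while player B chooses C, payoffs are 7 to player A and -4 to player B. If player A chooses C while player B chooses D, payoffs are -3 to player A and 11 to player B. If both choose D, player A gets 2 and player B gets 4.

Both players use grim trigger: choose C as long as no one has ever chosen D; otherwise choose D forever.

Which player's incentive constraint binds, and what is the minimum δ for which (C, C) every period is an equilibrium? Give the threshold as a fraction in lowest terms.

player A; δ ≥ 4/5

player A's threshold: (7−3)/(7−2) = 4/5.
player B's threshold: (11−7)/(11−4) = 4/7.
4/5 > 4/7, so player A binds and δ* = 4/5.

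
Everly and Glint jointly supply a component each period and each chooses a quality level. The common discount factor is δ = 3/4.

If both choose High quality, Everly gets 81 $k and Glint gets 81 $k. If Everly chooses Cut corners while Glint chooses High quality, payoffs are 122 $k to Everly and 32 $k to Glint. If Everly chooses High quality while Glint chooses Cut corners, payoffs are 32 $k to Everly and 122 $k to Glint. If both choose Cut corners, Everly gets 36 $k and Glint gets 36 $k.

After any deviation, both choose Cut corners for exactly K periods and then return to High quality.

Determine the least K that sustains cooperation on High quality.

Need Σ_{k=1}^{K} δ^k ≥ (122−81)/(81−36) = 0.9111 at δ = 3/4.
At K = 1 the sum is 0.7500 < 0.9111; at K = 2 it is 1.3125 ≥ 0.9111.
So the minimum punishment length is K = 2.

2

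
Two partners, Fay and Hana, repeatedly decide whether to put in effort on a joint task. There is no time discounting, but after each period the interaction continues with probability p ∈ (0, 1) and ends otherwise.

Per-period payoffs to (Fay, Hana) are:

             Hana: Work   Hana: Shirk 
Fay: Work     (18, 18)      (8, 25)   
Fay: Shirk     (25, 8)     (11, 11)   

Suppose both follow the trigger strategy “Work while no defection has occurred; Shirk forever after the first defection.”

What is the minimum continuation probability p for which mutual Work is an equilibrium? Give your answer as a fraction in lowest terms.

1/2

Expected cooperation value is 18 + p·18 + p²·18 + … = 18/(1−p); deviation gives 25 + p·11/(1−p).
18 ≥ 25(1−p) + 11p ⇒ 14p ≥ 7 ⇒ p ≥ 7/14 = 1/2.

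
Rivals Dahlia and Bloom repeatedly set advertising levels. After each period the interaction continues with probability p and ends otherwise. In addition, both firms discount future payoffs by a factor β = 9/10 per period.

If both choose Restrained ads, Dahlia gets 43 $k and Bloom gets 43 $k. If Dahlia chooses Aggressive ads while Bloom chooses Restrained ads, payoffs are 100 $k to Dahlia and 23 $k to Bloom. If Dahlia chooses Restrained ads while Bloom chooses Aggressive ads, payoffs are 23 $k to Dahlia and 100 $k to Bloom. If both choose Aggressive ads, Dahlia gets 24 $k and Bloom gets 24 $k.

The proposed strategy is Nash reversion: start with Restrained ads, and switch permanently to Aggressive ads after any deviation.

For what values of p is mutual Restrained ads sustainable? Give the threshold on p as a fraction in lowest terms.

5/6

With continuation probability p and discount β, the effective per-period discount factor is βp.
Grim-trigger IC: βp ≥ (100−43)/(100−24) = 3/4.
So p ≥ (3/4)/(9/10) = 5/6.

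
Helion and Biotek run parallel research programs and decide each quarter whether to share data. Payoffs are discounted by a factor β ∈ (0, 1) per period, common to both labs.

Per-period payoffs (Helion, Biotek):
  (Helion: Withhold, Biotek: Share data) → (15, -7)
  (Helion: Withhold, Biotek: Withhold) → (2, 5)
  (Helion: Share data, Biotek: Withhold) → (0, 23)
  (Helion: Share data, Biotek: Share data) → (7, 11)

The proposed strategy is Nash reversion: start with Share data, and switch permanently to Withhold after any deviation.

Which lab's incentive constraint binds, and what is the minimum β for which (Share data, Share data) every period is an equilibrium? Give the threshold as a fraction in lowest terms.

Helion's threshold: (15−7)/(15−2) = 8/13.
Biotek's threshold: (23−11)/(23−5) = 2/3.
8/13 < 2/3, so Biotek binds and β* = 2/3.

Biotek; β ≥ 2/3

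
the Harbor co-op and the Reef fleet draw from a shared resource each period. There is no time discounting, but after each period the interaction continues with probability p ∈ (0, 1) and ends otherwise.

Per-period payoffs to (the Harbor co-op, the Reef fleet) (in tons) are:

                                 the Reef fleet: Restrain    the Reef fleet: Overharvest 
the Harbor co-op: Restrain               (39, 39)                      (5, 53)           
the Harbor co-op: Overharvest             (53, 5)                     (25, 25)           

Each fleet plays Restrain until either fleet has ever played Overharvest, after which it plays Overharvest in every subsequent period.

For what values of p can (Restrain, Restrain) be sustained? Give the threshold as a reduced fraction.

1/2

Expected cooperation value is 39 + p·39 + p²·39 + … = 39/(1−p); deviation gives 53 + p·25/(1−p).
39 ≥ 53(1−p) + 25p ⇒ 28p ≥ 14 ⇒ p ≥ 14/28 = 1/2.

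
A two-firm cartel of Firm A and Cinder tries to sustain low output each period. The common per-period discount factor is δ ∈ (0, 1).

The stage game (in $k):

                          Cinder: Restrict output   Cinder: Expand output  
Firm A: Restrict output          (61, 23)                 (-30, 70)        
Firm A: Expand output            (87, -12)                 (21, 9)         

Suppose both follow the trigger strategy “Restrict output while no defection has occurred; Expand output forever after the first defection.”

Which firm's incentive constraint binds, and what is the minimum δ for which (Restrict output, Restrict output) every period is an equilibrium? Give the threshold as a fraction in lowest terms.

Cinder; δ ≥ 47/61

For Firm A: deviation gain 87−61 = 26, per-period punishment loss 61−21 = 40. IC gives δ ≥ 26/66 = 13/33.
For Cinder: gain 47, loss 14 per period, so δ ≥ 47/61.
The tighter constraint is Cinder's, so cooperation needs δ ≥ 47/61.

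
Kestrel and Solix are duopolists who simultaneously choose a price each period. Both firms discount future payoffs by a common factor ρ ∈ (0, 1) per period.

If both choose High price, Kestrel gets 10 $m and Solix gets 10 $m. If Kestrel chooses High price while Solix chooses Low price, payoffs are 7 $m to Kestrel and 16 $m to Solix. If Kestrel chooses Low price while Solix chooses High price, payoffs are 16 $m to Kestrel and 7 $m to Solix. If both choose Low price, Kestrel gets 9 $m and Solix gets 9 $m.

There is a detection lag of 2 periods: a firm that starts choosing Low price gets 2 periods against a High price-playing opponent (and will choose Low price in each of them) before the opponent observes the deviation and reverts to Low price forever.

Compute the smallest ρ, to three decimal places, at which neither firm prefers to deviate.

A deviator earns 16 for 2 periods, then 9 forever; cooperating earns 10 forever. Multiplying the IC by (1−ρ):
10 ≥ 16(1−ρ^2) + 9ρ^2, so 7·ρ^2 ≥ 6 and ρ^2 ≥ 6/7.
ρ ≥ (6/7)^(1/2) ≈ 0.926.

0.926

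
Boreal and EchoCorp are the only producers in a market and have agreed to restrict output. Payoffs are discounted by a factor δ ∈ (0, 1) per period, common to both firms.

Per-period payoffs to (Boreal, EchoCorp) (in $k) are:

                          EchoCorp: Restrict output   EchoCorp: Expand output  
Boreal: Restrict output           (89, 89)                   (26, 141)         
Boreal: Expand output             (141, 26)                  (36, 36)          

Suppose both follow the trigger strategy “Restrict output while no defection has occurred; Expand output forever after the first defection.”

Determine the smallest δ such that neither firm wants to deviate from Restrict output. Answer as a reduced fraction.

Under grim trigger the critical discount factor is (T−C)/(T−P) with T = 141, C = 89, P = 36.
δ* = (141−89)/(141−36) = 52/105.

52/105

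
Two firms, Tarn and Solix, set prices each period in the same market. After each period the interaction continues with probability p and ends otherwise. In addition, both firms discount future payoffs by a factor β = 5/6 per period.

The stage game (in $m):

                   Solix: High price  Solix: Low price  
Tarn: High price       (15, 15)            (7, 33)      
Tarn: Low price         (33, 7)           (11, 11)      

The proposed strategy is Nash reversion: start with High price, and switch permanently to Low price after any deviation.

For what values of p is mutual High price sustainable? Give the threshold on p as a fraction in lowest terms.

54/55

Expected continuation weight on next period's payoff is β·p = 5/6·p, which plays the role of the discount factor.
Cooperation requires 5/6·p ≥ (33−15)/(33−11) = 9/11, hence p ≥ 54/55.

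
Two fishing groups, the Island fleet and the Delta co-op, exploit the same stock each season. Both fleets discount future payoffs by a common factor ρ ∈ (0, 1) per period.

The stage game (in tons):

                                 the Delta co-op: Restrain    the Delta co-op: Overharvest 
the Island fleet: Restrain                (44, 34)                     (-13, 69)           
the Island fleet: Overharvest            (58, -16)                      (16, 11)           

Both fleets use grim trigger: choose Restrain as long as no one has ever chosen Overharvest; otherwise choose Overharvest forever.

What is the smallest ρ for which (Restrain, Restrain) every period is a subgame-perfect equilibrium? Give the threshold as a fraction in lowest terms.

the Island fleet: cooperation gives 44 each period; deviation gives 58 once then 16 forever.
  44/(1−ρ) ≥ 58 + 16ρ/(1−ρ) ⇒ ρ ≥ 14/42 = 1/3.
the Delta co-op: cooperation gives 34 each period; deviation gives 69 once then 11 forever.
  ρ ≥ 35/58.
Both must hold, so the binding constraint is the Delta co-op's: ρ ≥ 35/58.

35/58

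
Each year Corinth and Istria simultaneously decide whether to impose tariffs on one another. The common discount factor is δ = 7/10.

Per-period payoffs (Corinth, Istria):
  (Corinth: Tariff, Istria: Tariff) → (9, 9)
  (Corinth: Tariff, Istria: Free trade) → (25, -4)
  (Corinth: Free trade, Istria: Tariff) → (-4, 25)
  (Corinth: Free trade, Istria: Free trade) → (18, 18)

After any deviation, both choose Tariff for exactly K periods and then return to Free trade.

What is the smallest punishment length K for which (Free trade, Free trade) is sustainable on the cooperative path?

No profitable deviation requires (18−9)(δ+…+δ^K) ≥ 25−18, i.e. δ+…+δ^K ≥ 7/9 ≈ 0.7778.
With δ = 7/10, the partial sums are K=1: 0.7000, K=2: 1.1900.
K = 2 is the first length at which the sum reaches 0.7778.

2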